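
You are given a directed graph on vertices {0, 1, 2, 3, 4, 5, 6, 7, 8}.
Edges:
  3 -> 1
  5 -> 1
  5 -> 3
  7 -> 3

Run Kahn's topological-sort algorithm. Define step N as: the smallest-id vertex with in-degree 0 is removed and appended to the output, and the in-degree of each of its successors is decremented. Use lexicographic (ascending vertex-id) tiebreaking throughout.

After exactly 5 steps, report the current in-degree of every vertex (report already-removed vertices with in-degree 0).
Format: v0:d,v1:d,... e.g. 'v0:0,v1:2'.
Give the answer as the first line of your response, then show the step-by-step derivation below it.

v0:0,v1:1,v2:0,v3:1,v4:0,v5:0,v6:0,v7:0,v8:0

step 1: output 0; order=[0]; indeg=(0,2,0,2,0,0,0,0,0)
step 2: output 2; order=[0,2]; indeg=(0,2,0,2,0,0,0,0,0)
step 3: output 4; order=[0,2,4]; indeg=(0,2,0,2,0,0,0,0,0)
step 4: output 5; order=[0,2,4,5]; indeg=(0,1,0,1,0,0,0,0,0)
step 5: output 6; order=[0,2,4,5,6]; indeg=(0,1,0,1,0,0,0,0,0)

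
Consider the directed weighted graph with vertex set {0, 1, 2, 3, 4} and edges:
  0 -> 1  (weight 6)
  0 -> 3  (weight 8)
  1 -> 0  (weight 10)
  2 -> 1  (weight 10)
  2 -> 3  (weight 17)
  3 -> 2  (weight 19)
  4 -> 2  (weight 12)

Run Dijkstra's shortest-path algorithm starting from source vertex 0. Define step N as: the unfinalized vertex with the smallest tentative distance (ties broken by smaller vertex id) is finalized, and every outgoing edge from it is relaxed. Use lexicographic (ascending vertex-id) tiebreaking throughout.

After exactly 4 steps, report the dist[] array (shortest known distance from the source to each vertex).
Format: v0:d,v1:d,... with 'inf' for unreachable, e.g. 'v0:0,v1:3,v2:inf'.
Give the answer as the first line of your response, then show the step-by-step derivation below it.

v0:0,v1:6,v2:27,v3:8,v4:inf

step 1: dist = v0:0,v1:6,v2:inf,v3:8,v4:inf
step 2: dist = v0:0,v1:6,v2:inf,v3:8,v4:inf
step 3: dist = v0:0,v1:6,v2:27,v3:8,v4:inf
step 4: dist = v0:0,v1:6,v2:27,v3:8,v4:inf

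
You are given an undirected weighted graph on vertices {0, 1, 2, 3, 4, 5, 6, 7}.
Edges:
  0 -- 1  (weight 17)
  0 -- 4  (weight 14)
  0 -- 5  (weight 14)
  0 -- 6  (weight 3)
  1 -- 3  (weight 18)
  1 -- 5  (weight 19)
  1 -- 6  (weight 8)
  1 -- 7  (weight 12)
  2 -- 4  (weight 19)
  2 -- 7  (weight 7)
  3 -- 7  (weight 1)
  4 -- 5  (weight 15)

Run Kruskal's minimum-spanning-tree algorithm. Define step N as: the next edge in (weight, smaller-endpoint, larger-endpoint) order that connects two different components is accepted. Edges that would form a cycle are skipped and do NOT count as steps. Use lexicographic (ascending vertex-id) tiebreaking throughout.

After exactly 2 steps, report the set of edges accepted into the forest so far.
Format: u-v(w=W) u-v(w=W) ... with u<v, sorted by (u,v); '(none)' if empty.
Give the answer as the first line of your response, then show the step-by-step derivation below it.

0-6(w=3) 3-7(w=1)

step 1: add edge 3-7 (w=1); MST = {3-7(w=1)}
step 2: add edge 0-6 (w=3); MST = {0-6(w=3) 3-7(w=1)}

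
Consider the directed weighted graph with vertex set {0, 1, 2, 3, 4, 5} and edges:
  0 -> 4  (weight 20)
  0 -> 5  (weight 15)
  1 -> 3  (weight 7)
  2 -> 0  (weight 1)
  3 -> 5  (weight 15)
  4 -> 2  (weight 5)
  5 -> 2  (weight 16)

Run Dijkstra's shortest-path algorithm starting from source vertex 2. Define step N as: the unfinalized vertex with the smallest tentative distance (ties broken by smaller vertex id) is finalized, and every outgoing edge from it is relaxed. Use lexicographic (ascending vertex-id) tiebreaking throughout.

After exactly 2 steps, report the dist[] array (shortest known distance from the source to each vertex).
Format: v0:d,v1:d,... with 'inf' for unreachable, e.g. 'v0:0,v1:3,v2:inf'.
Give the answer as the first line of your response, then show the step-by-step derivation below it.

v0:1,v1:inf,v2:0,v3:inf,v4:21,v5:16

step 1: dist = v0:1,v1:inf,v2:0,v3:inf,v4:inf,v5:inf
step 2: dist = v0:1,v1:inf,v2:0,v3:inf,v4:21,v5:16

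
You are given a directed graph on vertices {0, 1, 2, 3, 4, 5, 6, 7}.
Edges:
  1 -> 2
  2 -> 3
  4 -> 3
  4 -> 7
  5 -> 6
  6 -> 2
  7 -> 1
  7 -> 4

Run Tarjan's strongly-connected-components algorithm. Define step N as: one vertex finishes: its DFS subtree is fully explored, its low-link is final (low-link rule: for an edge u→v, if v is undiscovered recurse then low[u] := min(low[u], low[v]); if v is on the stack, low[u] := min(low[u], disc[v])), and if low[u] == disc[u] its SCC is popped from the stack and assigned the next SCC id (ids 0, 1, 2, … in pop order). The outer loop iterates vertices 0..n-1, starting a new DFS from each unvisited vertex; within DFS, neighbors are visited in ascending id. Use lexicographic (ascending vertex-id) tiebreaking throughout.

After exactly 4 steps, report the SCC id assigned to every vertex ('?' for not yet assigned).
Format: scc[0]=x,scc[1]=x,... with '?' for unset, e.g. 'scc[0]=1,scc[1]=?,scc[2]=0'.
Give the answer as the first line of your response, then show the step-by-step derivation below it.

scc[0]=0,scc[1]=3,scc[2]=2,scc[3]=1,scc[4]=?,scc[5]=?,scc[6]=?,scc[7]=?

step 1: low=(low[0]=0,low[1]=?,low[2]=?,low[3]=?,low[4]=?,low[5]=?,low[6]=?,low[7]=?); scc=(scc[0]=0,scc[1]=?,scc[2]=?,scc[3]=?,scc[4]=?,scc[5]=?,scc[6]=?,scc[7]=?)
step 2: low=(low[0]=0,low[1]=1,low[2]=2,low[3]=3,low[4]=?,low[5]=?,low[6]=?,low[7]=?); scc=(scc[0]=0,scc[1]=?,scc[2]=?,scc[3]=1,scc[4]=?,scc[5]=?,scc[6]=?,scc[7]=?)
step 3: low=(low[0]=0,low[1]=1,low[2]=2,low[3]=3,low[4]=?,low[5]=?,low[6]=?,low[7]=?); scc=(scc[0]=0,scc[1]=?,scc[2]=2,scc[3]=1,scc[4]=?,scc[5]=?,scc[6]=?,scc[7]=?)
step 4: low=(low[0]=0,low[1]=1,low[2]=2,low[3]=3,low[4]=?,low[5]=?,low[6]=?,low[7]=?); scc=(scc[0]=0,scc[1]=3,scc[2]=2,scc[3]=1,scc[4]=?,scc[5]=?,scc[6]=?,scc[7]=?)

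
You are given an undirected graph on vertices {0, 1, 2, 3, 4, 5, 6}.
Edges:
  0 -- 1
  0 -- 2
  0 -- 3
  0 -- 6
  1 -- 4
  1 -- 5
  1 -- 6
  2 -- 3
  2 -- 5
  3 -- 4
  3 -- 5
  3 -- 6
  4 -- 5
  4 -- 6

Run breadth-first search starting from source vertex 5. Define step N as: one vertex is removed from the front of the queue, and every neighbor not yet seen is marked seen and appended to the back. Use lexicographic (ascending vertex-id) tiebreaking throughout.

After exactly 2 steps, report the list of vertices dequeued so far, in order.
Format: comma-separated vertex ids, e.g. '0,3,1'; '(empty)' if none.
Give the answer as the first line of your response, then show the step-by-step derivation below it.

5,1

step 1: dequeue 5; queue=[1,2,3,4]; order=5
step 2: dequeue 1; queue=[2,3,4,0,6]; order=5,1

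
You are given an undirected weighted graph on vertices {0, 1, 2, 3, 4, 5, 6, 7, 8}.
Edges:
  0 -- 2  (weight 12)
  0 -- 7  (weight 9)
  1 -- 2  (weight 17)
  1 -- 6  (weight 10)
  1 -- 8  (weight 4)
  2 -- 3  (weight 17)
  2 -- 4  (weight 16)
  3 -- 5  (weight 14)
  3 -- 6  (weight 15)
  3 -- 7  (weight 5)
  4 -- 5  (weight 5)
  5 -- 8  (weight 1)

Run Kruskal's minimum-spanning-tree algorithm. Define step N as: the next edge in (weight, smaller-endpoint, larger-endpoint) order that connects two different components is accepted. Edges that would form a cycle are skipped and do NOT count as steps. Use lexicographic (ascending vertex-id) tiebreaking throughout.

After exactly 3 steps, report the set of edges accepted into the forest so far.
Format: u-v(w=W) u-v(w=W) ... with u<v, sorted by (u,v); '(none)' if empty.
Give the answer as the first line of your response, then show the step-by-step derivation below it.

1-8(w=4) 3-7(w=5) 5-8(w=1)

step 1: add edge 5-8 (w=1); MST = {5-8(w=1)}
step 2: add edge 1-8 (w=4); MST = {1-8(w=4) 5-8(w=1)}
step 3: add edge 3-7 (w=5); MST = {1-8(w=4) 3-7(w=5) 5-8(w=1)}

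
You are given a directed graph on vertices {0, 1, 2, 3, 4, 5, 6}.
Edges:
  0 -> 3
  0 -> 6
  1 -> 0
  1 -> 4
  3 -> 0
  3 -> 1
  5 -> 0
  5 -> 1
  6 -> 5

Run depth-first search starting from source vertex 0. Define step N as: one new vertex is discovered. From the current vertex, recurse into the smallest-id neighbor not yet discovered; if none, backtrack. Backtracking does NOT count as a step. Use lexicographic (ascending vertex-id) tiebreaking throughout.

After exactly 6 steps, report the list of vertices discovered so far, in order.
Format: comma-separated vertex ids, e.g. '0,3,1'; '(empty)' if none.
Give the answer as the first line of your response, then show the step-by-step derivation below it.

0,3,1,4,6,5

step 1: discover 0; path=0; order=0
step 2: discover 3; path=0>3; order=0,3
step 3: discover 1; path=0>3>1; order=0,3,1
step 4: discover 4; path=0>3>1>4; order=0,3,1,4
step 5: discover 6; path=0>6; order=0,3,1,4,6
step 6: discover 5; path=0>6>5; order=0,3,1,4,6,5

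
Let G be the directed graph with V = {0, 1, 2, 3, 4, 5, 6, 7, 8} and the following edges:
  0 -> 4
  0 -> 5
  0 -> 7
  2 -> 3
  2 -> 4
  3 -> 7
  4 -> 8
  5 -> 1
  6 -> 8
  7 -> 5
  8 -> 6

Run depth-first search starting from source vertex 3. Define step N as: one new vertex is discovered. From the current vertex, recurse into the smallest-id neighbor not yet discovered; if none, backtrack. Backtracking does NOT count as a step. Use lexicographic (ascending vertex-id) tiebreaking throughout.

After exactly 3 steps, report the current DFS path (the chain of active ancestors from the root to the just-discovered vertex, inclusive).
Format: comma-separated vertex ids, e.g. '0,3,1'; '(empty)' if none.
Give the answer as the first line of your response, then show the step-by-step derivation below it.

3,7,5

step 1: discover 3; path=3; order=3
step 2: discover 7; path=3>7; order=3,7
step 3: discover 5; path=3>7>5; order=3,7,5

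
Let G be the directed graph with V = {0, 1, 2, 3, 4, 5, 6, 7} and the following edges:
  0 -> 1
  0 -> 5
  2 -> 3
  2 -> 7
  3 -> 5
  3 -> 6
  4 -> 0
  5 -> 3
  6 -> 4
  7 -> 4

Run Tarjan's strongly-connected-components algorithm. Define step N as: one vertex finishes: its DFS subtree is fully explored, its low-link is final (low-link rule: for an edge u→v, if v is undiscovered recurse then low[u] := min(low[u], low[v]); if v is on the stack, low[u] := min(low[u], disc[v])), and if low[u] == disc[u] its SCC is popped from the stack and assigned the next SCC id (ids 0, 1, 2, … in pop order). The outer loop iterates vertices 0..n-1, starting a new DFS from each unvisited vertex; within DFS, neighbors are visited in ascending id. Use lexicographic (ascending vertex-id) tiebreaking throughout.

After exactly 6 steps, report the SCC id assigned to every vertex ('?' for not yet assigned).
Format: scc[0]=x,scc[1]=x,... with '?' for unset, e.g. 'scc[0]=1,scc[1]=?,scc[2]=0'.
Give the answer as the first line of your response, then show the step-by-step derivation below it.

scc[0]=1,scc[1]=0,scc[2]=?,scc[3]=1,scc[4]=1,scc[5]=1,scc[6]=1,scc[7]=?

step 1: low=(low[0]=0,low[1]=1,low[2]=?,low[3]=?,low[4]=?,low[5]=?,low[6]=?,low[7]=?); scc=(scc[0]=?,scc[1]=0,scc[2]=?,scc[3]=?,scc[4]=?,scc[5]=?,scc[6]=?,scc[7]=?)
step 2: low=(low[0]=0,low[1]=1,low[2]=?,low[3]=2,low[4]=0,low[5]=2,low[6]=4,low[7]=?); scc=(scc[0]=?,scc[1]=0,scc[2]=?,scc[3]=?,scc[4]=?,scc[5]=?,scc[6]=?,scc[7]=?)
step 3: low=(low[0]=0,low[1]=1,low[2]=?,low[3]=2,low[4]=0,low[5]=2,low[6]=0,low[7]=?); scc=(scc[0]=?,scc[1]=0,scc[2]=?,scc[3]=?,scc[4]=?,scc[5]=?,scc[6]=?,scc[7]=?)
step 4: low=(low[0]=0,low[1]=1,low[2]=?,low[3]=0,low[4]=0,low[5]=2,low[6]=0,low[7]=?); scc=(scc[0]=?,scc[1]=0,scc[2]=?,scc[3]=?,scc[4]=?,scc[5]=?,scc[6]=?,scc[7]=?)
step 5: low=(low[0]=0,low[1]=1,low[2]=?,low[3]=0,low[4]=0,low[5]=0,low[6]=0,low[7]=?); scc=(scc[0]=?,scc[1]=0,scc[2]=?,scc[3]=?,scc[4]=?,scc[5]=?,scc[6]=?,scc[7]=?)
step 6: low=(low[0]=0,low[1]=1,low[2]=?,low[3]=0,low[4]=0,low[5]=0,low[6]=0,low[7]=?); scc=(scc[0]=1,scc[1]=0,scc[2]=?,scc[3]=1,scc[4]=1,scc[5]=1,scc[6]=1,scc[7]=?)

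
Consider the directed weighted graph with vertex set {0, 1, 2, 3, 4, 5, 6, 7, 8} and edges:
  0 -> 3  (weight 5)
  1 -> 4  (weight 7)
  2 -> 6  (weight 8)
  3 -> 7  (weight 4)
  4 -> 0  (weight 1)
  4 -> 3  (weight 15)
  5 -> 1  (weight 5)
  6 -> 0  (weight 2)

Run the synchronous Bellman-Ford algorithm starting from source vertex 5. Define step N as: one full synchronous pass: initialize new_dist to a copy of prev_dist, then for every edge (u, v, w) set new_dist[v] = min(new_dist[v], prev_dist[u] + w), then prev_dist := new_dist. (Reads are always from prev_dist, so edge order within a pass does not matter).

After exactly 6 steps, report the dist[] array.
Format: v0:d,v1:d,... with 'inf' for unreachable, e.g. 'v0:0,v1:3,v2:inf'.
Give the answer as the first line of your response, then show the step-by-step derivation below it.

v0:13,v1:5,v2:inf,v3:18,v4:12,v5:0,v6:inf,v7:22,v8:inf

step 1: dist = v0:inf,v1:5,v2:inf,v3:inf,v4:inf,v5:0,v6:inf,v7:inf,v8:inf
step 2: dist = v0:inf,v1:5,v2:inf,v3:inf,v4:12,v5:0,v6:inf,v7:inf,v8:inf
step 3: dist = v0:13,v1:5,v2:inf,v3:27,v4:12,v5:0,v6:inf,v7:inf,v8:inf
step 4: dist = v0:13,v1:5,v2:inf,v3:18,v4:12,v5:0,v6:inf,v7:31,v8:inf
step 5: dist = v0:13,v1:5,v2:inf,v3:18,v4:12,v5:0,v6:inf,v7:22,v8:inf
step 6: dist = v0:13,v1:5,v2:inf,v3:18,v4:12,v5:0,v6:inf,v7:22,v8:inf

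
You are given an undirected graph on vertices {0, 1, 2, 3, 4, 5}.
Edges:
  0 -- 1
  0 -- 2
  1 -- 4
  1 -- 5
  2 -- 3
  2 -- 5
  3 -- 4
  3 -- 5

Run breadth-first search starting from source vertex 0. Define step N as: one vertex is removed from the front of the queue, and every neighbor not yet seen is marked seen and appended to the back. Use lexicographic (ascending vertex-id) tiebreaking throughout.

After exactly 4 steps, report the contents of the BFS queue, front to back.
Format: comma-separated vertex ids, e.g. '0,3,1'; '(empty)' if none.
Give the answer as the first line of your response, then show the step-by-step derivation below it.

5,3

step 1: dequeue 0; queue=[1,2]; order=0
step 2: dequeue 1; queue=[2,4,5]; order=0,1
step 3: dequeue 2; queue=[4,5,3]; order=0,1,2
step 4: dequeue 4; queue=[5,3]; order=0,1,2,4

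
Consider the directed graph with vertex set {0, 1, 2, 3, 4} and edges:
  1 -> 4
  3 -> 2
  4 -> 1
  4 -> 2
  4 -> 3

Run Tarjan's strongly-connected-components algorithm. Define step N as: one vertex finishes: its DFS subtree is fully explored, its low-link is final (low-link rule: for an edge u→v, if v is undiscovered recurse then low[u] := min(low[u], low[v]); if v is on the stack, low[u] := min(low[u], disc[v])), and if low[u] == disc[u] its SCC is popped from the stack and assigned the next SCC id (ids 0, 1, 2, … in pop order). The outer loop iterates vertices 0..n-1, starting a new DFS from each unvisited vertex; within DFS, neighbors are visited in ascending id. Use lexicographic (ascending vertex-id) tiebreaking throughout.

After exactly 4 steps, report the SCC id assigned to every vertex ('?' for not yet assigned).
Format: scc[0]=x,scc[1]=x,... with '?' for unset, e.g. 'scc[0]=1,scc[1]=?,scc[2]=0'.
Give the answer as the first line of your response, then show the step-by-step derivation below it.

scc[0]=0,scc[1]=?,scc[2]=1,scc[3]=2,scc[4]=?

step 1: low=(low[0]=0,low[1]=?,low[2]=?,low[3]=?,low[4]=?); scc=(scc[0]=0,scc[1]=?,scc[2]=?,scc[3]=?,scc[4]=?)
step 2: low=(low[0]=0,low[1]=1,low[2]=3,low[3]=?,low[4]=1); scc=(scc[0]=0,scc[1]=?,scc[2]=1,scc[3]=?,scc[4]=?)
step 3: low=(low[0]=0,low[1]=1,low[2]=3,low[3]=4,low[4]=1); scc=(scc[0]=0,scc[1]=?,scc[2]=1,scc[3]=2,scc[4]=?)
step 4: low=(low[0]=0,low[1]=1,low[2]=3,low[3]=4,low[4]=1); scc=(scc[0]=0,scc[1]=?,scc[2]=1,scc[3]=2,scc[4]=?)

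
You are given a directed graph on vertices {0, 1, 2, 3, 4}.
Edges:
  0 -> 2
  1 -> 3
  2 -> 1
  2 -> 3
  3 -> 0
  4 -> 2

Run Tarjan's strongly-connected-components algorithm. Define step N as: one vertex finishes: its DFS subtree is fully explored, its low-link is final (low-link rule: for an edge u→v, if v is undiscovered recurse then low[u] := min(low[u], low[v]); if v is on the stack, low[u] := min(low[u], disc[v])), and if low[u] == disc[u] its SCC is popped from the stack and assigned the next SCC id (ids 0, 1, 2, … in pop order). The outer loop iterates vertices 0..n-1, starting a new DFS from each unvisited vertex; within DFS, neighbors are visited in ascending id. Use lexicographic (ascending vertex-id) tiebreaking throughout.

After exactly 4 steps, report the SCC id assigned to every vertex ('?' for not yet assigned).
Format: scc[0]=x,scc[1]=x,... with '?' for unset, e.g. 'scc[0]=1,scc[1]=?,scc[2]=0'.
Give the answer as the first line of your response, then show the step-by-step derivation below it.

scc[0]=0,scc[1]=0,scc[2]=0,scc[3]=0,scc[4]=?

step 1: low=(low[0]=0,low[1]=2,low[2]=1,low[3]=0,low[4]=?); scc=(scc[0]=?,scc[1]=?,scc[2]=?,scc[3]=?,scc[4]=?)
step 2: low=(low[0]=0,low[1]=0,low[2]=1,low[3]=0,low[4]=?); scc=(scc[0]=?,scc[1]=?,scc[2]=?,scc[3]=?,scc[4]=?)
step 3: low=(low[0]=0,low[1]=0,low[2]=0,low[3]=0,low[4]=?); scc=(scc[0]=?,scc[1]=?,scc[2]=?,scc[3]=?,scc[4]=?)
step 4: low=(low[0]=0,low[1]=0,low[2]=0,low[3]=0,low[4]=?); scc=(scc[0]=0,scc[1]=0,scc[2]=0,scc[3]=0,scc[4]=?)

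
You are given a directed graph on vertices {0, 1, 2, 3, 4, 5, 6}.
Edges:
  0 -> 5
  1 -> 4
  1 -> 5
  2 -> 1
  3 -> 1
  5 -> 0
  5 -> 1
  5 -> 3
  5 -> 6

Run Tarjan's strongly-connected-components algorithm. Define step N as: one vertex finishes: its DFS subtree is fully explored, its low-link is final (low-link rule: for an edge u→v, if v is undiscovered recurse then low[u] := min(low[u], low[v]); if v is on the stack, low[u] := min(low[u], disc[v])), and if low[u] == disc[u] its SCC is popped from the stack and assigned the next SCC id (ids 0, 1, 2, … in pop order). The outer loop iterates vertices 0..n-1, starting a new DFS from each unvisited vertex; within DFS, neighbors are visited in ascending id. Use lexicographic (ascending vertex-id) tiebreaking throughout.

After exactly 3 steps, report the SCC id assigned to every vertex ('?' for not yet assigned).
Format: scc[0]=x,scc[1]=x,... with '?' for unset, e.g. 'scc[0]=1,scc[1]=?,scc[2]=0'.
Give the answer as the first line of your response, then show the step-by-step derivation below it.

scc[0]=?,scc[1]=?,scc[2]=?,scc[3]=?,scc[4]=0,scc[5]=?,scc[6]=?

step 1: low=(low[0]=0,low[1]=2,low[2]=?,low[3]=?,low[4]=3,low[5]=0,low[6]=?); scc=(scc[0]=?,scc[1]=?,scc[2]=?,scc[3]=?,scc[4]=0,scc[5]=?,scc[6]=?)
step 2: low=(low[0]=0,low[1]=1,low[2]=?,low[3]=?,low[4]=3,low[5]=0,low[6]=?); scc=(scc[0]=?,scc[1]=?,scc[2]=?,scc[3]=?,scc[4]=0,scc[5]=?,scc[6]=?)
step 3: low=(low[0]=0,low[1]=1,low[2]=?,low[3]=2,low[4]=3,low[5]=0,low[6]=?); scc=(scc[0]=?,scc[1]=?,scc[2]=?,scc[3]=?,scc[4]=0,scc[5]=?,scc[6]=?)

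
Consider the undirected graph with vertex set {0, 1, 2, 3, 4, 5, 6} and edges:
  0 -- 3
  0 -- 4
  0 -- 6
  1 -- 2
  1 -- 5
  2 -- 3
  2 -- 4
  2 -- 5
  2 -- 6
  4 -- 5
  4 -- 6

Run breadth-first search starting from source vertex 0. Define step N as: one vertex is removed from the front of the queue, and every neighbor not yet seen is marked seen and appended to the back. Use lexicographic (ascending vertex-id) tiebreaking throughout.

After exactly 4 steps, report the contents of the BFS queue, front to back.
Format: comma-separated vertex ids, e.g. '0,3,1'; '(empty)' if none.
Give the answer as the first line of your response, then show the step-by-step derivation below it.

2,5

step 1: dequeue 0; queue=[3,4,6]; order=0
step 2: dequeue 3; queue=[4,6,2]; order=0,3
step 3: dequeue 4; queue=[6,2,5]; order=0,3,4
step 4: dequeue 6; queue=[2,5]; order=0,3,4,6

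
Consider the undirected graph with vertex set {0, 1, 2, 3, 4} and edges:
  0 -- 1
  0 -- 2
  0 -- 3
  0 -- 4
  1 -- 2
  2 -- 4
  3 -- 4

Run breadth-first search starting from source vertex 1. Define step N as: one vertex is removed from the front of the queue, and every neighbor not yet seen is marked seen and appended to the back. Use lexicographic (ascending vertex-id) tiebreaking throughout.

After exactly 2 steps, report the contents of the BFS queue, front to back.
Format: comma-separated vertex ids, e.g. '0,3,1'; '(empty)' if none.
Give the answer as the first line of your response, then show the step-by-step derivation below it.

2,3,4

step 1: dequeue 1; queue=[0,2]; order=1
step 2: dequeue 0; queue=[2,3,4]; order=1,0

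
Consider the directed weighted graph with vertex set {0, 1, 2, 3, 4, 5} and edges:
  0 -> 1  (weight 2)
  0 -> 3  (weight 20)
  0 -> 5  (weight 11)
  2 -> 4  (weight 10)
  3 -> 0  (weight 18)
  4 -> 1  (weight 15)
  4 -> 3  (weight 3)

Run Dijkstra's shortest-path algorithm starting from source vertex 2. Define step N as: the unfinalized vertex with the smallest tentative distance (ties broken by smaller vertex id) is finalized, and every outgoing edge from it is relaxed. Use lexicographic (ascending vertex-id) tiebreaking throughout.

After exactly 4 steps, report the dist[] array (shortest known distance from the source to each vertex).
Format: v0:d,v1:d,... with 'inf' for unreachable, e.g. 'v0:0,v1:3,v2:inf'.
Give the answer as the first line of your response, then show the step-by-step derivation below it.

v0:31,v1:25,v2:0,v3:13,v4:10,v5:inf

step 1: dist = v0:inf,v1:inf,v2:0,v3:inf,v4:10,v5:inf
step 2: dist = v0:inf,v1:25,v2:0,v3:13,v4:10,v5:inf
step 3: dist = v0:31,v1:25,v2:0,v3:13,v4:10,v5:inf
step 4: dist = v0:31,v1:25,v2:0,v3:13,v4:10,v5:inf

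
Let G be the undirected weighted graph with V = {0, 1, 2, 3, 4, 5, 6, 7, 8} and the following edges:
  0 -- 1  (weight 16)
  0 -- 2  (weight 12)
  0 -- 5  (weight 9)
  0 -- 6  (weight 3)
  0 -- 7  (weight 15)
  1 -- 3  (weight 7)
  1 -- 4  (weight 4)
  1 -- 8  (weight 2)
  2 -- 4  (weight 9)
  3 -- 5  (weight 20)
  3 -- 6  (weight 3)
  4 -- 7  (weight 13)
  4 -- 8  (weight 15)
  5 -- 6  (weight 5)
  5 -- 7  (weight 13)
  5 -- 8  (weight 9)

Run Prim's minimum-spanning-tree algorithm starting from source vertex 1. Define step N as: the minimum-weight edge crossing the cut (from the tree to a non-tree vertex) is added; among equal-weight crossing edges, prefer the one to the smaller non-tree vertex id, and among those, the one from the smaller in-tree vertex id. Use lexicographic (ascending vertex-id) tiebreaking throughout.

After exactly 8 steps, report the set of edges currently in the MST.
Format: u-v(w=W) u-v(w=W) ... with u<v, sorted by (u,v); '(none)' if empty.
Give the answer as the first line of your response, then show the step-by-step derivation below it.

0-6(w=3) 1-3(w=7) 1-4(w=4) 1-8(w=2) 2-4(w=9) 3-6(w=3) 4-7(w=13) 5-6(w=5)

step 1: add edge 1-8 (w=2); MST = {1-8(w=2)}
step 2: add edge 1-4 (w=4); MST = {1-4(w=4) 1-8(w=2)}
step 3: add edge 1-3 (w=7); MST = {1-3(w=7) 1-4(w=4) 1-8(w=2)}
step 4: add edge 3-6 (w=3); MST = {1-3(w=7) 1-4(w=4) 1-8(w=2) 3-6(w=3)}
step 5: add edge 0-6 (w=3); MST = {0-6(w=3) 1-3(w=7) 1-4(w=4) 1-8(w=2) 3-6(w=3)}
step 6: add edge 5-6 (w=5); MST = {0-6(w=3) 1-3(w=7) 1-4(w=4) 1-8(w=2) 3-6(w=3) 5-6(w=5)}
step 7: add edge 2-4 (w=9); MST = {0-6(w=3) 1-3(w=7) 1-4(w=4) 1-8(w=2) 2-4(w=9) 3-6(w=3) 5-6(w=5)}
step 8: add edge 4-7 (w=13); MST = {0-6(w=3) 1-3(w=7) 1-4(w=4) 1-8(w=2) 2-4(w=9) 3-6(w=3) 4-7(w=13) 5-6(w=5)}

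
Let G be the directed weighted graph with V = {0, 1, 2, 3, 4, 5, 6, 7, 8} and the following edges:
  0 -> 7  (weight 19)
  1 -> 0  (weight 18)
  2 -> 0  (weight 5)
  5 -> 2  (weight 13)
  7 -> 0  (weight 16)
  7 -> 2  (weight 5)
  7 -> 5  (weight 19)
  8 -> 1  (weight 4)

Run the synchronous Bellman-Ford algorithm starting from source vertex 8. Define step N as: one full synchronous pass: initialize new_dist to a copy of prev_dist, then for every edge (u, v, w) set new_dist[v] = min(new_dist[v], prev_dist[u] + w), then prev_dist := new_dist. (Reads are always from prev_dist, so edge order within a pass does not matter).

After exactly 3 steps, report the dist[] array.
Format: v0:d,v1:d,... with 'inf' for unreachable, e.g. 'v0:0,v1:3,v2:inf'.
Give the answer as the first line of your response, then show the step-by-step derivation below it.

v0:22,v1:4,v2:inf,v3:inf,v4:inf,v5:inf,v6:inf,v7:41,v8:0

step 1: dist = v0:inf,v1:4,v2:inf,v3:inf,v4:inf,v5:inf,v6:inf,v7:inf,v8:0
step 2: dist = v0:22,v1:4,v2:inf,v3:inf,v4:inf,v5:inf,v6:inf,v7:inf,v8:0
step 3: dist = v0:22,v1:4,v2:inf,v3:inf,v4:inf,v5:inf,v6:inf,v7:41,v8:0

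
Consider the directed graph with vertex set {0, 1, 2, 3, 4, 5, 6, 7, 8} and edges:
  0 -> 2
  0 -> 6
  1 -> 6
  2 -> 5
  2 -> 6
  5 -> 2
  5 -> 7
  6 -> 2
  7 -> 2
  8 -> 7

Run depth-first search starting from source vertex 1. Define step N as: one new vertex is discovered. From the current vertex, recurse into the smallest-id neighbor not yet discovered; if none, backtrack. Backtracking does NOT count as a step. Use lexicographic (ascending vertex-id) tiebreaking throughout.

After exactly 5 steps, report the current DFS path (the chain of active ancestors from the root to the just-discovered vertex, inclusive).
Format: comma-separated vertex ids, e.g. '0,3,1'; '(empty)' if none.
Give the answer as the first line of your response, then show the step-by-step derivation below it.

1,6,2,5,7

step 1: discover 1; path=1; order=1
step 2: discover 6; path=1>6; order=1,6
step 3: discover 2; path=1>6>2; order=1,6,2
step 4: discover 5; path=1>6>2>5; order=1,6,2,5
step 5: discover 7; path=1>6>2>5>7; order=1,6,2,5,7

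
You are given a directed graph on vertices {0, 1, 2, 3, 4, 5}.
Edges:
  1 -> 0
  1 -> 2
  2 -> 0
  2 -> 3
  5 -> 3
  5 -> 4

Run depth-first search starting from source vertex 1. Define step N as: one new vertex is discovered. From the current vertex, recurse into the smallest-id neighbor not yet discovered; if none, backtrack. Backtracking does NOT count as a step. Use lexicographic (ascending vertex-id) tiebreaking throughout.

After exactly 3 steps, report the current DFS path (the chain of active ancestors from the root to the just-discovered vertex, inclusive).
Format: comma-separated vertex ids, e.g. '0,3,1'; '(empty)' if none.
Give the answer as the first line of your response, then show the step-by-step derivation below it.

1,2

step 1: discover 1; path=1; order=1
step 2: discover 0; path=1>0; order=1,0
step 3: discover 2; path=1>2; order=1,0,2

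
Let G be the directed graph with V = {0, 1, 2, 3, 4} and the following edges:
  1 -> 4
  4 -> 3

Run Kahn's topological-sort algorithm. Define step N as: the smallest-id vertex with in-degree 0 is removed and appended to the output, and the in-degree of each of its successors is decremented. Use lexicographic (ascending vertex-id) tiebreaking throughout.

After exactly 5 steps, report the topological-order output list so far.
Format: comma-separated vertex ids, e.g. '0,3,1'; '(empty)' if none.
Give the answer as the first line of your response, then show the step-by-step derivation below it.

0,1,2,4,3

step 1: output 0; order=[0]; indeg=(0,0,0,1,1)
step 2: output 1; order=[0,1]; indeg=(0,0,0,1,0)
step 3: output 2; order=[0,1,2]; indeg=(0,0,0,1,0)
step 4: output 4; order=[0,1,2,4]; indeg=(0,0,0,0,0)
step 5: output 3; order=[0,1,2,4,3]; indeg=(0,0,0,0,0)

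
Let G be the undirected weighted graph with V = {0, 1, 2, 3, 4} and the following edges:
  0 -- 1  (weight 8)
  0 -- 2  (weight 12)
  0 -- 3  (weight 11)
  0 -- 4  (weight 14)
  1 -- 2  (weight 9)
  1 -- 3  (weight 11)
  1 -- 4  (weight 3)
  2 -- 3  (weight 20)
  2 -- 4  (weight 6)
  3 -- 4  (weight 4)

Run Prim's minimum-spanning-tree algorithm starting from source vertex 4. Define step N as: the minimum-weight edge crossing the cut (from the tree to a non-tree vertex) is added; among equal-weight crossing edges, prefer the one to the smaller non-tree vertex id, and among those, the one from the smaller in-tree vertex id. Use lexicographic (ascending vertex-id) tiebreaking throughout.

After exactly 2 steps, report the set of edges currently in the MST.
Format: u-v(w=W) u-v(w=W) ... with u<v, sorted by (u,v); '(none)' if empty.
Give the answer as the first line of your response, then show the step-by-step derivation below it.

1-4(w=3) 3-4(w=4)

step 1: add edge 1-4 (w=3); MST = {1-4(w=3)}
step 2: add edge 3-4 (w=4); MST = {1-4(w=3) 3-4(w=4)}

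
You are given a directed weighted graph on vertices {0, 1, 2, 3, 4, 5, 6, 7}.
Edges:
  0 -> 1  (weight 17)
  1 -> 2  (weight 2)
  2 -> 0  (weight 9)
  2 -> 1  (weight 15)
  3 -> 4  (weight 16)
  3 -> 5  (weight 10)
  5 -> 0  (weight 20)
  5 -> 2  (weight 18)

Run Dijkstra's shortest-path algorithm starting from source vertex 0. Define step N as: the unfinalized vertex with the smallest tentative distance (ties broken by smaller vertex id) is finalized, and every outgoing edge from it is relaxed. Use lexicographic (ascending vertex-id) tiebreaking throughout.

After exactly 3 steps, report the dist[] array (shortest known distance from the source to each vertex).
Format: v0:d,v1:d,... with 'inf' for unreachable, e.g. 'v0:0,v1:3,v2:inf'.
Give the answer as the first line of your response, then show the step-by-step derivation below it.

v0:0,v1:17,v2:19,v3:inf,v4:inf,v5:inf,v6:inf,v7:inf

step 1: dist = v0:0,v1:17,v2:inf,v3:inf,v4:inf,v5:inf,v6:inf,v7:inf
step 2: dist = v0:0,v1:17,v2:19,v3:inf,v4:inf,v5:inf,v6:inf,v7:inf
step 3: dist = v0:0,v1:17,v2:19,v3:inf,v4:inf,v5:inf,v6:inf,v7:inf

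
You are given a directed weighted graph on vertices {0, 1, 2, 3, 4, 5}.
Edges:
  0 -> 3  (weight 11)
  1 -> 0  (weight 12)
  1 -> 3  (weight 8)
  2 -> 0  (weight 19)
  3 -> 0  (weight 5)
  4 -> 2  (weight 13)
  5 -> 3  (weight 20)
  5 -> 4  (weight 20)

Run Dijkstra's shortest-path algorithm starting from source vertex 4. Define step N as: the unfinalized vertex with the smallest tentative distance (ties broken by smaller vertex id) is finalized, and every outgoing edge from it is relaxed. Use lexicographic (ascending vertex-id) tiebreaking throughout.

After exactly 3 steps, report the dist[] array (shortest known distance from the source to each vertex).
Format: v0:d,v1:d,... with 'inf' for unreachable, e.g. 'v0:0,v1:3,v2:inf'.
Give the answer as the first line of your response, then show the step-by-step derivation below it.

v0:32,v1:inf,v2:13,v3:43,v4:0,v5:inf

step 1: dist = v0:inf,v1:inf,v2:13,v3:inf,v4:0,v5:inf
step 2: dist = v0:32,v1:inf,v2:13,v3:inf,v4:0,v5:inf
step 3: dist = v0:32,v1:inf,v2:13,v3:43,v4:0,v5:inf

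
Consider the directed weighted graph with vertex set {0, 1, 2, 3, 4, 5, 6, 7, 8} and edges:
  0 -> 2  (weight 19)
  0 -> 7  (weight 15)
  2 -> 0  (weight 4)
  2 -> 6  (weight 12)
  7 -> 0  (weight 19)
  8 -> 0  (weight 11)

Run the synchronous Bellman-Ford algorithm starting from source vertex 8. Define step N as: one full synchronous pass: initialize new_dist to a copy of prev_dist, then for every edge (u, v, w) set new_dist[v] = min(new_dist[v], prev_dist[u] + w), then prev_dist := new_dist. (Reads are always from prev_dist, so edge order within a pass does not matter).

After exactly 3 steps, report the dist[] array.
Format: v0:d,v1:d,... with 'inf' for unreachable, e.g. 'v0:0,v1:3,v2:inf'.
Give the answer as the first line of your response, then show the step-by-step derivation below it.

v0:11,v1:inf,v2:30,v3:inf,v4:inf,v5:inf,v6:42,v7:26,v8:0

step 1: dist = v0:11,v1:inf,v2:inf,v3:inf,v4:inf,v5:inf,v6:inf,v7:inf,v8:0
step 2: dist = v0:11,v1:inf,v2:30,v3:inf,v4:inf,v5:inf,v6:inf,v7:26,v8:0
step 3: dist = v0:11,v1:inf,v2:30,v3:inf,v4:inf,v5:inf,v6:42,v7:26,v8:0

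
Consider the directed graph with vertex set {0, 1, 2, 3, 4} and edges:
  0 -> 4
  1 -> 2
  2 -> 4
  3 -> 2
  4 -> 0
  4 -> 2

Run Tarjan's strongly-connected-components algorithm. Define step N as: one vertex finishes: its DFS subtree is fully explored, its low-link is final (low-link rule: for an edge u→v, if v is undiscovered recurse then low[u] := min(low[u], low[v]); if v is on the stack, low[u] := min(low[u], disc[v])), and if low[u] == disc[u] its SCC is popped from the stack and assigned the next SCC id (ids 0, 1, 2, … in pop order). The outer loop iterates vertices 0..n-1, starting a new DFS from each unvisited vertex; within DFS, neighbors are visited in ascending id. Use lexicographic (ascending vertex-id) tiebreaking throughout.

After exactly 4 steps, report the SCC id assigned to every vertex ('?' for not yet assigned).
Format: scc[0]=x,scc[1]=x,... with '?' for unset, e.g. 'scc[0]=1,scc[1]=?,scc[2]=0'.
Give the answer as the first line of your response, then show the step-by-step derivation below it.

scc[0]=0,scc[1]=1,scc[2]=0,scc[3]=?,scc[4]=0

step 1: low=(low[0]=0,low[1]=?,low[2]=1,low[3]=?,low[4]=0); scc=(scc[0]=?,scc[1]=?,scc[2]=?,scc[3]=?,scc[4]=?)
step 2: low=(low[0]=0,low[1]=?,low[2]=1,low[3]=?,low[4]=0); scc=(scc[0]=?,scc[1]=?,scc[2]=?,scc[3]=?,scc[4]=?)
step 3: low=(low[0]=0,low[1]=?,low[2]=1,low[3]=?,low[4]=0); scc=(scc[0]=0,scc[1]=?,scc[2]=0,scc[3]=?,scc[4]=0)
step 4: low=(low[0]=0,low[1]=3,low[2]=1,low[3]=?,low[4]=0); scc=(scc[0]=0,scc[1]=1,scc[2]=0,scc[3]=?,scc[4]=0)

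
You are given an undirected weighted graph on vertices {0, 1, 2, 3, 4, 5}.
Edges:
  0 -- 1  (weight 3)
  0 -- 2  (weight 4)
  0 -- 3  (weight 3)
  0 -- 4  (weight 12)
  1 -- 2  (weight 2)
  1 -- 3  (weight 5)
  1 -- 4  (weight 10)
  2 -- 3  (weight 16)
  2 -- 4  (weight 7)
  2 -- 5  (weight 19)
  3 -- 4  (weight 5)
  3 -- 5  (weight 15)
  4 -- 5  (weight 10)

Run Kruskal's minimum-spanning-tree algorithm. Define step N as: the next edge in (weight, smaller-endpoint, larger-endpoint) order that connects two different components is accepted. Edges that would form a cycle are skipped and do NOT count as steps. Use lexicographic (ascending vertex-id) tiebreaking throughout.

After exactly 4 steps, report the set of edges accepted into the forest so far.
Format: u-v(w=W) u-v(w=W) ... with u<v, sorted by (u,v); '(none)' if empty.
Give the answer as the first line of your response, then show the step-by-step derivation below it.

0-1(w=3) 0-3(w=3) 1-2(w=2) 3-4(w=5)

step 1: add edge 1-2 (w=2); MST = {1-2(w=2)}
step 2: add edge 0-1 (w=3); MST = {0-1(w=3) 1-2(w=2)}
step 3: add edge 0-3 (w=3); MST = {0-1(w=3) 0-3(w=3) 1-2(w=2)}
step 4: add edge 3-4 (w=5); MST = {0-1(w=3) 0-3(w=3) 1-2(w=2) 3-4(w=5)}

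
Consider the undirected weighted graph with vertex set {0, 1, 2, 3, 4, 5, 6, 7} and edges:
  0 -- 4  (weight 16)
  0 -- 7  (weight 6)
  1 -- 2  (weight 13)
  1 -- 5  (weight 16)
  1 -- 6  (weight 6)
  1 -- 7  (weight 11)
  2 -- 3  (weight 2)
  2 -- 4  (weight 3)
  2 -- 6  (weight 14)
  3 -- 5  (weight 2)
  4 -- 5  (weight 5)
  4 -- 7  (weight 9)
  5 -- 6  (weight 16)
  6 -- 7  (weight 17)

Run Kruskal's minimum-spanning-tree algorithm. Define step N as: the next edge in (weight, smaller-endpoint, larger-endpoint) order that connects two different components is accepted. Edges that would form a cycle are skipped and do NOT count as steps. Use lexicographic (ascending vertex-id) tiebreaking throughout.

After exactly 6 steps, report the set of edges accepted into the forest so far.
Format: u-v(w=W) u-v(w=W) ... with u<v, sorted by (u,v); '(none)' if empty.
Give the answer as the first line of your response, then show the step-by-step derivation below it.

0-7(w=6) 1-6(w=6) 2-3(w=2) 2-4(w=3) 3-5(w=2) 4-7(w=9)

step 1: add edge 2-3 (w=2); MST = {2-3(w=2)}
step 2: add edge 3-5 (w=2); MST = {2-3(w=2) 3-5(w=2)}
step 3: add edge 2-4 (w=3); MST = {2-3(w=2) 2-4(w=3) 3-5(w=2)}
step 4: add edge 0-7 (w=6); MST = {0-7(w=6) 2-3(w=2) 2-4(w=3) 3-5(w=2)}
step 5: add edge 1-6 (w=6); MST = {0-7(w=6) 1-6(w=6) 2-3(w=2) 2-4(w=3) 3-5(w=2)}
step 6: add edge 4-7 (w=9); MST = {0-7(w=6) 1-6(w=6) 2-3(w=2) 2-4(w=3) 3-5(w=2) 4-7(w=9)}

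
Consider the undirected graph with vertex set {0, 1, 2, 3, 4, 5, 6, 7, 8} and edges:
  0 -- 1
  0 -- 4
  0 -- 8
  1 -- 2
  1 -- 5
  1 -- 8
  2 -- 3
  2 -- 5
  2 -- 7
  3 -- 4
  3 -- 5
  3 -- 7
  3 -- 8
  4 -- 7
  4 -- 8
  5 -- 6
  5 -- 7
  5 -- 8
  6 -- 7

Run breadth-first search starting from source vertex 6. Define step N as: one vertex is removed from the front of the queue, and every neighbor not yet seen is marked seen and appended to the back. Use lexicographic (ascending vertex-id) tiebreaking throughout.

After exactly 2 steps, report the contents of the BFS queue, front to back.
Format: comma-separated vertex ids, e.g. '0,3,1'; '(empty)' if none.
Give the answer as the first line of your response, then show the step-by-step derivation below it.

7,1,2,3,8

step 1: dequeue 6; queue=[5,7]; order=6
step 2: dequeue 5; queue=[7,1,2,3,8]; order=6,5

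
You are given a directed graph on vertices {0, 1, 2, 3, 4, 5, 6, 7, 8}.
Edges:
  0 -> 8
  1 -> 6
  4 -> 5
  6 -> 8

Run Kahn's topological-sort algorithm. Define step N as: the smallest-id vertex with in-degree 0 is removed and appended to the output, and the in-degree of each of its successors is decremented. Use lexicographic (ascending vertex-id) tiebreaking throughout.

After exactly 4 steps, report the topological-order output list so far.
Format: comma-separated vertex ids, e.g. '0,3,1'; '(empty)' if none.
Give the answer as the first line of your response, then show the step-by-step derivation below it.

0,1,2,3

step 1: output 0; order=[0]; indeg=(0,0,0,0,0,1,1,0,1)
step 2: output 1; order=[0,1]; indeg=(0,0,0,0,0,1,0,0,1)
step 3: output 2; order=[0,1,2]; indeg=(0,0,0,0,0,1,0,0,1)
step 4: output 3; order=[0,1,2,3]; indeg=(0,0,0,0,0,1,0,0,1)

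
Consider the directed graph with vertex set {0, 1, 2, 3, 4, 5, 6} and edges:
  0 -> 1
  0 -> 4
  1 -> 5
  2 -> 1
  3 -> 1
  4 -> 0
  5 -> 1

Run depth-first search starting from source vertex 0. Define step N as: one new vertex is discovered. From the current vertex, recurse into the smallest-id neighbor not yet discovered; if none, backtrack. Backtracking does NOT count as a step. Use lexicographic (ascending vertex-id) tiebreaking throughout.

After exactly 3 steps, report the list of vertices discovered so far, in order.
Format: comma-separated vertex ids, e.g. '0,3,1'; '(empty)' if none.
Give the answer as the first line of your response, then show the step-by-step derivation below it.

0,1,5

step 1: discover 0; path=0; order=0
step 2: discover 1; path=0>1; order=0,1
step 3: discover 5; path=0>1>5; order=0,1,5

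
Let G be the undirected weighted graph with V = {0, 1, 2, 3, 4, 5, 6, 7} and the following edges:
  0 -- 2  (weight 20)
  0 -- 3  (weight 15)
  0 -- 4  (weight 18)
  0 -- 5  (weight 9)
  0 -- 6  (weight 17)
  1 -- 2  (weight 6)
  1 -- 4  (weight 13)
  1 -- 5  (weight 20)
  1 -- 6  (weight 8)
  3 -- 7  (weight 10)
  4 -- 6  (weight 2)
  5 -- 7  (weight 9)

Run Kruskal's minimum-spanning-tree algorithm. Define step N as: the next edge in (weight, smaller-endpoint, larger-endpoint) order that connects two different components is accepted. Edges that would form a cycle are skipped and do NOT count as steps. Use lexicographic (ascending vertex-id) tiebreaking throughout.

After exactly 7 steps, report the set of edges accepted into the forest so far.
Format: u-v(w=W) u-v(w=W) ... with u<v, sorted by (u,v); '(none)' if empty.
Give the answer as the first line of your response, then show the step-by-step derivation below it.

0-5(w=9) 0-6(w=17) 1-2(w=6) 1-6(w=8) 3-7(w=10) 4-6(w=2) 5-7(w=9)

step 1: add edge 4-6 (w=2); MST = {4-6(w=2)}
step 2: add edge 1-2 (w=6); MST = {1-2(w=6) 4-6(w=2)}
step 3: add edge 1-6 (w=8); MST = {1-2(w=6) 1-6(w=8) 4-6(w=2)}
step 4: add edge 0-5 (w=9); MST = {0-5(w=9) 1-2(w=6) 1-6(w=8) 4-6(w=2)}
step 5: add edge 5-7 (w=9); MST = {0-5(w=9) 1-2(w=6) 1-6(w=8) 4-6(w=2) 5-7(w=9)}
step 6: add edge 3-7 (w=10); MST = {0-5(w=9) 1-2(w=6) 1-6(w=8) 3-7(w=10) 4-6(w=2) 5-7(w=9)}
step 7: add edge 0-6 (w=17); MST = {0-5(w=9) 0-6(w=17) 1-2(w=6) 1-6(w=8) 3-7(w=10) 4-6(w=2) 5-7(w=9)}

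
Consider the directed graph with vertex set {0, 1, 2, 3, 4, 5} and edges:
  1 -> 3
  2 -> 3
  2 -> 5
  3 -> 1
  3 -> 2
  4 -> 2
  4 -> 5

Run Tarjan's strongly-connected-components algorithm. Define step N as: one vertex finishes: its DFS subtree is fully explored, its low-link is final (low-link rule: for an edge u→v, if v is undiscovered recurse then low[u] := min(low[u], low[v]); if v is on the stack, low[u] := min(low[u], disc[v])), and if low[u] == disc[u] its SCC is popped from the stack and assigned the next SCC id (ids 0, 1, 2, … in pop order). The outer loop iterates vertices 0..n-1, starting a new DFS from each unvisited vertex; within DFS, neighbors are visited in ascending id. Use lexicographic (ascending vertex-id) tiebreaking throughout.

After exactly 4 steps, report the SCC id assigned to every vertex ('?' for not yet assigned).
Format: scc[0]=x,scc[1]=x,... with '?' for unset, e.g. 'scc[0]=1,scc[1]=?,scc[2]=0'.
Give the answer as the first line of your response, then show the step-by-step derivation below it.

scc[0]=0,scc[1]=?,scc[2]=?,scc[3]=?,scc[4]=?,scc[5]=1

step 1: low=(low[0]=0,low[1]=?,low[2]=?,low[3]=?,low[4]=?,low[5]=?); scc=(scc[0]=0,scc[1]=?,scc[2]=?,scc[3]=?,scc[4]=?,scc[5]=?)
step 2: low=(low[0]=0,low[1]=1,low[2]=2,low[3]=1,low[4]=?,low[5]=4); scc=(scc[0]=0,scc[1]=?,scc[2]=?,scc[3]=?,scc[4]=?,scc[5]=1)
step 3: low=(low[0]=0,low[1]=1,low[2]=2,low[3]=1,low[4]=?,low[5]=4); scc=(scc[0]=0,scc[1]=?,scc[2]=?,scc[3]=?,scc[4]=?,scc[5]=1)
step 4: low=(low[0]=0,low[1]=1,low[2]=2,low[3]=1,low[4]=?,low[5]=4); scc=(scc[0]=0,scc[1]=?,scc[2]=?,scc[3]=?,scc[4]=?,scc[5]=1)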